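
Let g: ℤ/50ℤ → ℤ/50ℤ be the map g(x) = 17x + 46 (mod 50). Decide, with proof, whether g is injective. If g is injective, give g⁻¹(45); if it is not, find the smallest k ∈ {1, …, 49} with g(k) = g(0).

If g(u) = g(v), then 17u ≡ 17v (mod 50). Because gcd(17, 50) = 1, we may cancel 17 to get u ≡ v (mod 50).
Thus g is injective.
We now compute 17⁻¹ mod 50 explicitly. Euclid's algorithm: 50 = 2·17 + 16, 17 = 1·16 + 1; back-substituting gives 1 = 3·17 − 1·50, so 17⁻¹ ≡ 3 (mod 50).
Since g is injective, we compute g⁻¹(45): solve 17x + 46 ≡ 45 (mod 50), i.e. 17x ≡ 49 (mod 50).
Multiplying by 17⁻¹ = 3 gives x ≡ 3·49 = 147 = 2·50 + 47 ≡ 47 (mod 50).
Check: g(47) = 17·47 + 46 = 845 = 16·50 + 45 ≡ 45 (mod 50).

47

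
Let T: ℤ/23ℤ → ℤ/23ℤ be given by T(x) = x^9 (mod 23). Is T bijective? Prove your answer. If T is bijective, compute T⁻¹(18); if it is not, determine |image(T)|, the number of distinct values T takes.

Since 23 is prime, the nonzero elements of ℤ/23ℤ form a cyclic group of order 22.
As gcd(9, 22) = 1, raising to the 9th power is a bijection on this group: if u^9 ≡ v^9 then (uv^{−1})^9 = 1, and the only element of order dividing gcd(9, 22) = 1 is 1, so u = v.
With T(0) = 0 this makes T injective on all of ℤ/23ℤ, hence bijective (finite equal-size domain and codomain). In particular T is bijective.
Since T is bijective, we find the preimage of 18. The inverse of x ↦ x^9 on (ℤ/23ℤ)^× is x ↦ x^5, because 9·5 = 45 = 2·22 + 1 ≡ 1 (mod 22) and x^{22} = 1 for x ≠ 0 (Fermat). So T⁻¹(18) = 18^5 mod 23.
Repeated squaring mod 23: 18^1 ≡ 18, 18^2 ≡ 18² = 324 ≡ 2, 18^4 ≡ 2² = 4. Since 5 = 4 + 1, 18^5 ≡ 4·18: 4·18 = 72 ≡ 3. So 18^5 ≡ 3 (mod 23).
Hence T⁻¹(18) = 3.

3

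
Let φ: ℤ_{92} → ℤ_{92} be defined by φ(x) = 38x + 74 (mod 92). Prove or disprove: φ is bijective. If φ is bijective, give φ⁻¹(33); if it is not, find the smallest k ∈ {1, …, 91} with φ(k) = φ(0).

46

We have gcd(38, 92) = 2 > 1. Taking a = 0 and b = 46: φ(0) = 74 and φ(46) = 38·46 + 74 = 1822 ≡ 74 (mod 92).
So φ(0) = φ(46) while 0 ≠ 46, therefore φ is not injective, hence not bijective.
Since φ is not bijective, we find the least positive k with φ(k) = φ(0): this means 38k ≡ 0 (mod 92), i.e. 92 ∣ 38k. Since gcd(38, 92) = 2, dividing through by 2 this holds exactly when 46 ∣ 19k, and as gcd(19, 46) = 1, exactly when 46 ∣ k.
The smallest positive such k is 46.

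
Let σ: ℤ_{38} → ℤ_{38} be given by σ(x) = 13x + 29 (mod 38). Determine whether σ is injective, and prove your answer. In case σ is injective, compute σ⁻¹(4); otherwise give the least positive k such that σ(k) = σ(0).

1

By definition, injectivity means: for all s, t in the domain, σ(s) = σ(t) implies s = t.
Suppose σ(s) = σ(t) in ℤ_{38}. Then 13s + 29 ≡ 13t + 29 (mod 38), therefore 13(s − t) ≡ 0 (mod 38).
Since gcd(13, 38) = 1, 13 is invertible modulo 38, therefore s − t ≡ 0 (mod 38), i.e. s = t.
So σ is injective.
We now compute 13⁻¹ mod 38 explicitly. Euclid's algorithm: 38 = 2·13 + 12, 13 = 1·12 + 1; back-substituting gives 1 = 3·13 − 1·38, so 13⁻¹ ≡ 3 (mod 38).
Since σ is injective, we find σ⁻¹(4): we need 13x ≡ 4 − 29 ≡ 13 (mod 38). Using 13⁻¹ = 3: x ≡ 3·13 = 39 = 1·38 + 1, so x = 1.
Check: σ(1) = 13·1 + 29 = 42 = 1·38 + 4 ≡ 4 (mod 38).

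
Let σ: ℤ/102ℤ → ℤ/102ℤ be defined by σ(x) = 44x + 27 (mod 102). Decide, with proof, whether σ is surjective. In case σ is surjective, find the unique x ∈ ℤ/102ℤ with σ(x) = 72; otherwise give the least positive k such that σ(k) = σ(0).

51

Since gcd(44, 102) = 2, we have 44x ≡ 0 (mod 2) for all x, so σ(x) ≡ 1 (mod 2).
But 0 ≢ 1 (mod 2), so 0 ∈ ℤ/102ℤ has no preimage. Thus σ is not surjective.
Since σ is not surjective, we find the least positive k with σ(k) = σ(0): this means 44k ≡ 0 (mod 102), i.e. 102 ∣ 44k. Since gcd(44, 102) = 2, dividing through by 2 this holds exactly when 51 ∣ 22k, and as gcd(22, 51) = 1, exactly when 51 ∣ k.
The smallest positive such k is 51.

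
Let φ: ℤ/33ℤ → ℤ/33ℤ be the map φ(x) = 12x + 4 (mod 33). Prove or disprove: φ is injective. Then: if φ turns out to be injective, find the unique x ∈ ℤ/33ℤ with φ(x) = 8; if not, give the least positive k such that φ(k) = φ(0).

11

Recall: φ is injective if φ(u) = φ(v) implies u = v.
We have gcd(12, 33) = 3 > 1. Taking u = 0 and v = 11: φ(0) = 4 and φ(11) = 12·11 + 4 = 136 ≡ 4 (mod 33).
So φ(0) = φ(11) while 0 ≠ 11, therefore φ is not injective.
Since φ is not injective, we find the least positive k with φ(k) = φ(0): this means 12k ≡ 0 (mod 33), i.e. 33 ∣ 12k. Since gcd(12, 33) = 3, dividing through by 3 this holds exactly when 11 ∣ 4k, and as gcd(4, 11) = 1, exactly when 11 ∣ k.
The smallest positive such k is 11.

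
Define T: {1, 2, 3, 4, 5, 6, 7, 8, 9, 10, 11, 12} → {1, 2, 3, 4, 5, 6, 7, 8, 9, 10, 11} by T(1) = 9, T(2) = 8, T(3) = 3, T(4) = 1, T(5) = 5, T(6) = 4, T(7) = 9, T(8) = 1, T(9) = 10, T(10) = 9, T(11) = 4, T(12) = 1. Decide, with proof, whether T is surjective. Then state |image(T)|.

No element maps to 2, so T is not surjective.
The image of T is {1, 3, 4, 5, 8, 9, 10}, which has 7 elements.

7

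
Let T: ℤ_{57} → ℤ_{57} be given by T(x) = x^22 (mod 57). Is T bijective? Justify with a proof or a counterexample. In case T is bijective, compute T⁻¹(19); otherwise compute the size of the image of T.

20

T(8): Repeated squaring mod 57: 8^1 ≡ 8, 8^2 ≡ 8² = 64 ≡ 7, 8^4 ≡ 7² = 49, 8^8 ≡ 49² = 2401 ≡ 7, 8^16 ≡ 7² = 49. Since 22 = 16 + 4 + 2, 8^22 ≡ 49·49·7: 49·49 = 2401 ≡ 7, then 7·7 = 49. So 8^22 ≡ 49 (mod 57).
T(11): Repeated squaring mod 57: 11^1 ≡ 11, 11^2 ≡ 11² = 121 ≡ 7, 11^4 ≡ 7² = 49, 11^8 ≡ 49² = 2401 ≡ 7, 11^16 ≡ 7² = 49. Since 22 = 16 + 4 + 2, 11^22 ≡ 49·49·7: 49·49 = 2401 ≡ 7, then 7·7 = 49. So 11^22 ≡ 49 (mod 57).
So T(8) = T(11) = 49 while 8 ≠ 11, hence T is not injective, hence not bijective.
Since T is not bijective, we determine |image(T)|. Computing x^22 mod 57 for each x (by repeated squaring, reducing mod 57 at every step), the values T(0), T(1), …, T(56) are: 0, 1, 16, 24, 28, 55, 42, 7, 49, 6, 25, 49, 45, 4, 55, 9, 43, 16, 39, 19, 1, 54, 43, 28, 36, 4, 7, 30, 25, 25, 30, 7, 4, 36, 28, 43, 54, 1, 19, 39, 16, 43, 9, 55, 4, 45, 49, 25, 6, 49, 7, 42, 55, 28, 24, 16, 1.
The distinct values are {0, 1, 4, 6, 7, 9, 16, 19, 24, 25, 28, 30, 36, 39, 42, 43, 45, 49, 54, 55}; there are 20 of them.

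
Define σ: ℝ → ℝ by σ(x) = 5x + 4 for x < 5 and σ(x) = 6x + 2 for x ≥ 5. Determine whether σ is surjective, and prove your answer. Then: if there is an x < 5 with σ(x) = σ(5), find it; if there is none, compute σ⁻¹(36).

Both pieces are strictly increasing (slopes 5 and 6), so each is injective on its own interval.
The left piece maps (−∞, 5) onto (−∞, 29); the right piece maps [5, ∞) onto [32, ∞).
The union (−∞, 29) ∪ [32, ∞) omits the interval between 29 and 32; in particular 29 has no preimage. So σ is not surjective.
Because the two images are disjoint, no x < 5 has σ(x) = σ(5), so we compute σ⁻¹(36): 36 lies in [32, ∞), so solve 6x + 2 = 36: x = (36 − 2)/6 = 17/3.

17/3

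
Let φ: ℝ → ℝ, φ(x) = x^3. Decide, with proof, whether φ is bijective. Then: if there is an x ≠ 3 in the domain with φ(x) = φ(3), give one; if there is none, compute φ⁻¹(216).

6

On ℝ, x ↦ x^3 is strictly increasing (injective) and for any y ∈ ℝ the 3rd root y^{1/3} lies in ℝ (surjective). So φ is bijective.
Since x ↦ x^3 is strictly increasing on ℝ, it is injective there, so no x ≠ 3 in the domain has φ(x) = φ(3). We therefore compute φ⁻¹(216) = 216^{1/3} = 6 (indeed 6^3 = 216).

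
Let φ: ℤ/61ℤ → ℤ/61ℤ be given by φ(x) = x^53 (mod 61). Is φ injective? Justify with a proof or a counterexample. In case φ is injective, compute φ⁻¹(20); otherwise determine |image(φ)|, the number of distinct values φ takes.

34

Since 61 is prime, the nonzero elements of ℤ/61ℤ form a cyclic group of order 60.
As gcd(53, 60) = 1, raising to the 53rd power is a bijection on this group: if u^53 ≡ v^53 then (uv^{−1})^53 = 1, and the only element of order dividing gcd(53, 60) = 1 is 1, so u = v.
With φ(0) = 0 this makes φ injective on all of ℤ/61ℤ, hence bijective (finite equal-size domain and codomain). In particular φ is injective.
Since φ is injective, we find the preimage of 20. The inverse of x ↦ x^53 on (ℤ/61ℤ)^× is x ↦ x^17, because 53·17 = 901 = 15·60 + 1 ≡ 1 (mod 60) and x^{60} = 1 for x ≠ 0 (Fermat). So φ⁻¹(20) = 20^17 mod 61.
Repeated squaring mod 61: 20^1 ≡ 20, 20^2 ≡ 20² = 400 ≡ 34, 20^4 ≡ 34² = 1156 ≡ 58, 20^8 ≡ 58² = 3364 ≡ 9, 20^16 ≡ 9² = 81 ≡ 20. Since 17 = 16 + 1, 20^17 ≡ 20·20: 20·20 = 400 ≡ 34. So 20^17 ≡ 34 (mod 61).
Hence φ⁻¹(20) = 34.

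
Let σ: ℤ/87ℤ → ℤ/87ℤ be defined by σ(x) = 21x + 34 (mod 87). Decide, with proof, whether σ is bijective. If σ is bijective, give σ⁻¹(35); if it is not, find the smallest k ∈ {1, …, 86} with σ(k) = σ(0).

Recall: σ is injective if σ(u) = σ(v) implies u = v.
We have gcd(21, 87) = 3 > 1. Taking u = 0 and v = 29: σ(0) = 34 and σ(29) = 21·29 + 34 = 643 ≡ 34 (mod 87).
So σ(0) = σ(29) while 0 ≠ 29, thus σ is not injective, hence not bijective.
Since σ is not bijective, we find the least positive k with σ(k) = σ(0): this means 21k ≡ 0 (mod 87), i.e. 87 ∣ 21k. Since gcd(21, 87) = 3, dividing through by 3 this holds exactly when 29 ∣ 7k, and as gcd(7, 29) = 1, exactly when 29 ∣ k.
The smallest positive such k is 29.

29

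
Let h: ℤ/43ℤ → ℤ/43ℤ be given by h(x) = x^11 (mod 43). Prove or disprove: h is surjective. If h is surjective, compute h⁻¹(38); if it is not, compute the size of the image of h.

Since 43 is prime, the nonzero elements of ℤ/43ℤ form a cyclic group of order 42.
As gcd(11, 42) = 1, raising to the 11th power is a bijection on this group: if s^11 ≡ t^11 then (st^{−1})^11 = 1, and the only element of order dividing gcd(11, 42) = 1 is 1, so s = t.
With h(0) = 0 this makes h injective on all of ℤ/43ℤ, hence bijective (finite equal-size domain and codomain). In particular h is surjective.
Since h is surjective, we find the preimage of 38. The inverse of x ↦ x^11 on (ℤ/43ℤ)^× is x ↦ x^23, because 11·23 = 253 = 6·42 + 1 ≡ 1 (mod 42) and x^{42} = 1 for x ≠ 0 (Fermat). So h⁻¹(38) = 38^23 mod 43.
Repeated squaring mod 43: 38^1 ≡ 38, 38^2 ≡ 38² = 1444 ≡ 25, 38^4 ≡ 25² = 625 ≡ 23, 38^8 ≡ 23² = 529 ≡ 13, 38^16 ≡ 13² = 169 ≡ 40. Since 23 = 16 + 4 + 2 + 1, 38^23 ≡ 40·23·25·38: 40·23 = 920 ≡ 17, then 17·25 = 425 ≡ 38, then 38·38 = 1444 ≡ 25. So 38^23 ≡ 25 (mod 43).
Hence h⁻¹(38) = 25.

25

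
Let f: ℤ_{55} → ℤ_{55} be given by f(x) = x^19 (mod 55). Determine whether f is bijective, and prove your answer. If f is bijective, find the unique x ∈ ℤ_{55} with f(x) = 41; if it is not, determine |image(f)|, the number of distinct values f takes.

51

Computing x^19 mod 55 for each x (by repeated squaring, reducing mod 55 at every step), the values f(0), f(1), …, f(54) are: 0, 1, 28, 37, 14, 20, 46, 8, 7, 49, 10, 11, 23, 17, 4, 25, 31, 13, 52, 29, 5, 21, 33, 12, 39, 15, 36, 53, 2, 19, 40, 16, 43, 22, 34, 50, 26, 3, 42, 24, 30, 51, 38, 32, 44, 45, 6, 48, 47, 9, 35, 41, 18, 27, 54.
Every element of ℤ_{55} appears exactly once in this list, so f is a bijection, and in particular bijective.
Since f is bijective, we read off the preimage of 41 from the same table: f(51) = 41, so f⁻¹(41) = 51.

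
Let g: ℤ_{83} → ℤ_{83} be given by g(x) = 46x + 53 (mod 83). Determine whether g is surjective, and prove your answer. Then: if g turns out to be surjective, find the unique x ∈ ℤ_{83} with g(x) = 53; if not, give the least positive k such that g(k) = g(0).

Since gcd(46, 83) = 1, 46 is invertible modulo 83. Euclid's algorithm: 83 = 1·46 + 37, 46 = 1·37 + 9, 37 = 4·9 + 1; back-substituting gives 1 = 74·46 − 41·83, so 46⁻¹ ≡ 74 (mod 83).
Then y ↦ 74(y − 53) is a two-sided inverse to g, so every y ∈ ℤ_{83} has a preimage.
Thus g is surjective.
Since g is surjective, we compute g⁻¹(53): solve 46x + 53 ≡ 53 (mod 83), i.e. 46x ≡ 0 (mod 83).
Multiplying by 46⁻¹ = 74 gives x ≡ 74·0 = 0 ≡ 0 (mod 83).
Check: g(0) = 46·0 + 53 = 53 ≡ 53 (mod 83).

0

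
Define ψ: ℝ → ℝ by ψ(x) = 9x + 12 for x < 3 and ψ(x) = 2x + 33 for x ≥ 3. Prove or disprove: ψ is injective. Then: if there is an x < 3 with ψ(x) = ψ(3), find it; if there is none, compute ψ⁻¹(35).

Both pieces are strictly increasing (slopes 9 and 2), so each is injective on its own interval.
The left piece maps (−∞, 3) onto (−∞, 39); the right piece maps [3, ∞) onto [39, ∞).
These images are disjoint, so no value is attained by both pieces. Therefore ψ is injective.
Because the two images are disjoint, no x < 3 has ψ(x) = ψ(3), so we compute ψ⁻¹(35): 35 lies in (−∞, 39), so solve 9x + 12 = 35: x = (35 − 12)/9 = 23/9.

23/9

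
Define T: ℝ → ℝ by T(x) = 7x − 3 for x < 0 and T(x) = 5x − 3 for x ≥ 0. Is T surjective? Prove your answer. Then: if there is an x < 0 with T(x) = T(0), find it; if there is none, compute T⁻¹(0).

3/5

Both pieces are strictly increasing (slopes 7 and 5), so each is injective on its own interval.
The left piece maps (−∞, 0) onto (−∞, −3); the right piece maps [0, ∞) onto [−3, ∞).
These images together cover ℝ, so T is surjective.
Because the two images are disjoint, no x < 0 has T(x) = T(0), so we compute T⁻¹(0): 0 lies in [−3, ∞), so solve 5x − 3 = 0: x = (0 + 3)/5 = 3/5.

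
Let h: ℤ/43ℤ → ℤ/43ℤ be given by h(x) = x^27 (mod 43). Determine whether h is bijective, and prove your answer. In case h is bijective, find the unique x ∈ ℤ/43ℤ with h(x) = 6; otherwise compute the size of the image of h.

15

h(1) = 1^27 = 1.
h(6): Repeated squaring mod 43: 6^1 ≡ 6, 6^2 ≡ 6² = 36, 6^4 ≡ 36² = 1296 ≡ 6, 6^8 ≡ 6² = 36, 6^16 ≡ 36² = 1296 ≡ 6. Since 27 = 16 + 8 + 2 + 1, 6^27 ≡ 6·36·36·6: 6·36 = 216 ≡ 1, then 1·36 = 36, then 36·6 = 216 ≡ 1. So 6^27 ≡ 1 (mod 43).
So h(1) = h(6) = 1 while 1 ≠ 6, so h is not injective, hence not bijective.
Since h is not bijective, we determine |image(h)|. Computing x^27 mod 43 for each x (by repeated squaring, reducing mod 43 at every step), the values h(0), h(1), …, h(42) are: 0, 1, 22, 2, 11, 27, 1, 42, 27, 4, 35, 4, 22, 16, 21, 11, 35, 35, 2, 32, 39, 41, 2, 4, 11, 41, 8, 8, 32, 22, 27, 21, 39, 8, 39, 16, 1, 42, 16, 32, 41, 21, 42.
The distinct values are {0, 1, 2, 4, 8, 11, 16, 21, 22, 27, 32, 35, 39, 41, 42}; there are 15 of them.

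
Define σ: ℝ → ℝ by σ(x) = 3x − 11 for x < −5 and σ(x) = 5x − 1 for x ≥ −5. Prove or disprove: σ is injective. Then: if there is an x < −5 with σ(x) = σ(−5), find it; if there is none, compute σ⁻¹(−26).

-5

Both pieces are strictly increasing (slopes 3 and 5), so each is injective on its own interval.
The left piece maps (−∞, −5) onto (−∞, −26); the right piece maps [−5, ∞) onto [−26, ∞).
These images are disjoint, so no value is attained by both pieces. So σ is injective.
Because the two images are disjoint, no x < −5 has σ(x) = σ(−5), so we compute σ⁻¹(−26): −26 lies in [−26, ∞), so solve 5x − 1 = −26: x = (−26 + 1)/5 = −5.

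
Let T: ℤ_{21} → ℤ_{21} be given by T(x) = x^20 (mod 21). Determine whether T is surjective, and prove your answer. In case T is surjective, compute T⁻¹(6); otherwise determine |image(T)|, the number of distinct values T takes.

8

T(2): Repeated squaring mod 21: 2^1 ≡ 2, 2^2 ≡ 2² = 4, 2^4 ≡ 4² = 16, 2^8 ≡ 16² = 256 ≡ 4, 2^16 ≡ 4² = 16. Since 20 = 16 + 4, 2^20 ≡ 16·16: 16·16 = 256 ≡ 4. So 2^20 ≡ 4 (mod 21).
T(5): Repeated squaring mod 21: 5^1 ≡ 5, 5^2 ≡ 5² = 25 ≡ 4, 5^4 ≡ 4² = 16, 5^8 ≡ 16² = 256 ≡ 4, 5^16 ≡ 4² = 16. Since 20 = 16 + 4, 5^20 ≡ 16·16: 16·16 = 256 ≡ 4. So 5^20 ≡ 4 (mod 21).
So T(2) = T(5) = 4 while 2 ≠ 5, thus T is not injective.
A non-injective map from the 21-element set ℤ_{21} to itself takes at most 20 distinct values, so it cannot be surjective. So T is not surjective.
Since T is not surjective, we determine |image(T)|. Computing x^20 mod 21 for each x (by repeated squaring, reducing mod 21 at every step), the values T(0), T(1), …, T(20) are: 0, 1, 4, 9, 16, 4, 15, 7, 1, 18, 16, 16, 18, 1, 7, 15, 4, 16, 9, 4, 1.
The distinct values are {0, 1, 4, 7, 9, 15, 16, 18}; there are 8 of them.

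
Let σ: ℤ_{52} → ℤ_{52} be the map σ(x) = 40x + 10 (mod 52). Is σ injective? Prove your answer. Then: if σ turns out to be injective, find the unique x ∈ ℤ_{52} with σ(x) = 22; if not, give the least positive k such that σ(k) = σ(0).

13

We have gcd(40, 52) = 4 > 1. Taking s = 0 and t = 13: σ(0) = 10 and σ(13) = 40·13 + 10 = 530 ≡ 10 (mod 52).
So σ(0) = σ(13) while 0 ≠ 13, hence σ is not injective.
Since σ is not injective, we find the least positive k with σ(k) = σ(0): this means 40k ≡ 0 (mod 52), i.e. 52 ∣ 40k. Since gcd(40, 52) = 4, dividing through by 4 this holds exactly when 13 ∣ 10k, and as gcd(10, 13) = 1, exactly when 13 ∣ k.
The smallest positive such k is 13.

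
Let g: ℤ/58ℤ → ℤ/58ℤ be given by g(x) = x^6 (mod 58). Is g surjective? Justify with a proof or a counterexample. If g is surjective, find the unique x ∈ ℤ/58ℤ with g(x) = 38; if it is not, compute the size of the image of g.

g(28): Repeated squaring mod 58: 28^1 ≡ 28, 28^2 ≡ 28² = 784 ≡ 30, 28^4 ≡ 30² = 900 ≡ 30. Since 6 = 4 + 2, 28^6 ≡ 30·30: 30·30 = 900 ≡ 30. So 28^6 ≡ 30 (mod 58).
g(30): Repeated squaring mod 58: 30^1 ≡ 30, 30^2 ≡ 30² = 900 ≡ 30, 30^4 ≡ 30² = 900 ≡ 30. Since 6 = 4 + 2, 30^6 ≡ 30·30: 30·30 = 900 ≡ 30. So 30^6 ≡ 30 (mod 58).
So g(28) = g(30) = 30 while 28 ≠ 30, thus g is not injective.
A non-injective map from the 58-element set ℤ/58ℤ to itself takes at most 57 distinct values, so it cannot be surjective. Hence g is not surjective.
Since g is not surjective, we determine |image(g)|. Computing x^6 mod 58 for each x (by repeated squaring, reducing mod 58 at every step), the values g(0), g(1), …, g(57) are: 0, 1, 6, 33, 36, 23, 24, 25, 42, 45, 22, 9, 28, 49, 34, 5, 20, 57, 38, 51, 16, 13, 54, 53, 52, 7, 4, 35, 30, 29, 30, 35, 4, 7, 52, 53, 54, 13, 16, 51, 38, 57, 20, 5, 34, 49, 28, 9, 22, 45, 42, 25, 24, 23, 36, 33, 6, 1.
The distinct values are {0, 1, 4, 5, 6, 7, 9, 13, 16, 20, 22, 23, 24, 25, 28, 29, 30, 33, 34, 35, 36, 38, 42, 45, 49, 51, 52, 53, 54, 57}; there are 30 of them.

30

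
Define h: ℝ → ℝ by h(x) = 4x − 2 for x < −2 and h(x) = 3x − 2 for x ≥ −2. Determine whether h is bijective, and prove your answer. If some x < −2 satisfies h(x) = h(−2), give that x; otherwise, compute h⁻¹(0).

2/3

Both pieces are strictly increasing (slopes 4 and 3), so each is injective on its own interval.
The left piece maps (−∞, −2) onto (−∞, −10); the right piece maps [−2, ∞) onto [−8, ∞).
The images leave a gap (−10 has no preimage), so h is not surjective, hence not bijective.
Because the two images are disjoint, no x < −2 has h(x) = h(−2), so we compute h⁻¹(0): 0 lies in [−8, ∞), so solve 3x − 2 = 0: x = (0 + 2)/3 = 2/3.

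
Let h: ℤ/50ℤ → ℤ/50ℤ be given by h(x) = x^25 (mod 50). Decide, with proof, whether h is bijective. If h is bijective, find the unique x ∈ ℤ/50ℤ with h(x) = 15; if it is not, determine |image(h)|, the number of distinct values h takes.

h(0) = 0^25 = 0.
h(10): Repeated squaring mod 50: 10^1 ≡ 10, 10^2 ≡ 10² = 100 ≡ 0, 10^4 ≡ 0² = 0, 10^8 ≡ 0² = 0, 10^16 ≡ 0² = 0. Since 25 = 16 + 8 + 1, 10^25 ≡ 0·0·10: 0·0 = 0, then 0·10 = 0. So 10^25 ≡ 0 (mod 50).
So h(0) = h(10) = 0 while 0 ≠ 10, thus h is not injective, hence not bijective.
Since h is not bijective, we determine |image(h)|. Computing x^25 mod 50 for each x (by repeated squaring, reducing mod 50 at every step), the values h(0), h(1), …, h(49) are: 0, 1, 32, 43, 24, 25, 26, 7, 18, 49, 0, 1, 32, 43, 24, 25, 26, 7, 18, 49, 0, 1, 32, 43, 24, 25, 26, 7, 18, 49, 0, 1, 32, 43, 24, 25, 26, 7, 18, 49, 0, 1, 32, 43, 24, 25, 26, 7, 18, 49.
The distinct values are {0, 1, 7, 18, 24, 25, 26, 32, 43, 49}; there are 10 of them.

10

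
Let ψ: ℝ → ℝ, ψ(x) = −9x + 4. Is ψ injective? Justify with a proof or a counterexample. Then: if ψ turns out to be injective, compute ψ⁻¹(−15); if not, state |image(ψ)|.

19/9

Suppose ψ(x_1) = ψ(x_2). Then −9x_1 + 4 = −9x_2 + 4, thus −9x_1 = −9x_2, therefore x_1 = x_2.
Therefore ψ is injective.
Since ψ is injective, we compute ψ⁻¹(−15) = (−15 − 4)/(−9) = 19/9.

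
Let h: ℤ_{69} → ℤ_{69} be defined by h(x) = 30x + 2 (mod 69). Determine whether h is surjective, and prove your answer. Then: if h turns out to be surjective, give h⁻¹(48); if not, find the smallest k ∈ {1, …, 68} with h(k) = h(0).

Since gcd(30, 69) = 3, we have 30x ≡ 0 (mod 3) for all x, so h(x) ≡ 2 (mod 3).
But 0 ≢ 2 (mod 3), so 0 ∈ ℤ_{69} has no preimage. Thus h is not surjective.
Since h is not surjective, we find the least positive k with h(k) = h(0): this means 30k ≡ 0 (mod 69), i.e. 69 ∣ 30k. Since gcd(30, 69) = 3, dividing through by 3 this holds exactly when 23 ∣ 10k, and as gcd(10, 23) = 1, exactly when 23 ∣ k.
The smallest positive such k is 23.

23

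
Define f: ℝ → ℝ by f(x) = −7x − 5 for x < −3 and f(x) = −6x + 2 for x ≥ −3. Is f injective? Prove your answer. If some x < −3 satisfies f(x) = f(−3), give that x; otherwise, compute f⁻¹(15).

Both pieces are strictly decreasing (slopes −7 and −6), so each is injective on its own interval.
The left piece maps (−∞, −3) onto (16, ∞); the right piece maps [−3, ∞) onto (−∞, 20].
These images overlap. In particular f(−3) = 20 (right piece), and solving −7x − 5 = 20 on the left piece gives x = −25/7 < −3.
So f(−25/7) = f(−3) with −25/7 ≠ −3, and f is not injective. This x = −25/7 is the requested value below −3.

-25/7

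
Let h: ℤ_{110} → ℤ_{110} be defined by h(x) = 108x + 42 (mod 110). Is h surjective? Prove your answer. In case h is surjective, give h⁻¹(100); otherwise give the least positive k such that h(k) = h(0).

Recall: h is surjective if every y in the codomain equals h(x) for some x in the domain.
Since gcd(108, 110) = 2, we have 108x ≡ 0 (mod 2) for all x, so h(x) ≡ 0 (mod 2).
But 1 ≢ 0 (mod 2), so 1 ∈ ℤ_{110} has no preimage. Hence h is not surjective.
Since h is not surjective, we find the least positive k with h(k) = h(0): this means 108k ≡ 0 (mod 110), i.e. 110 ∣ 108k. Since gcd(108, 110) = 2, dividing through by 2 this holds exactly when 55 ∣ 54k, and as gcd(54, 55) = 1, exactly when 55 ∣ k.
The smallest positive such k is 55.

55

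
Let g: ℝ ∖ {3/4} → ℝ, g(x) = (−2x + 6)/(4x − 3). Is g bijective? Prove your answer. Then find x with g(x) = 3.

15/14

If g(x) = −1/2, cross-multiplying gives 4(−2x + 6) = −2(4x − 3), which simplifies to 24 = 6 — false.  So −1/2 has no preimage and g is not surjective.
Thus g is not bijective.
Solving g(x) = 3: cross-multiplying gives −2x + 6 = 3(4x − 3), which rearranges to −14x = −15, so x = 15/14.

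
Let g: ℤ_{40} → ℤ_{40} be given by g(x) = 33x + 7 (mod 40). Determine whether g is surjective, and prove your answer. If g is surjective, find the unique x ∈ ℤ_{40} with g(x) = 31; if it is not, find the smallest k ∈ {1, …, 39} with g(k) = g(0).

Since gcd(33, 40) = 1, 33 is invertible modulo 40. Euclid's algorithm: 40 = 1·33 + 7, 33 = 4·7 + 5, 7 = 1·5 + 2, 5 = 2·2 + 1; back-substituting gives 1 = 17·33 − 14·40, so 33⁻¹ ≡ 17 (mod 40).
Then y ↦ 17(y − 7) is a two-sided inverse to g, so every y ∈ ℤ_{40} has a preimage.
So g is surjective.
Since g is surjective, we compute g⁻¹(31): solve 33x + 7 ≡ 31 (mod 40), i.e. 33x ≡ 24 (mod 40).
Multiplying by 33⁻¹ = 17 gives x ≡ 17·24 = 408 = 10·40 + 8 ≡ 8 (mod 40).
Check: g(8) = 33·8 + 7 = 271 = 6·40 + 31 ≡ 31 (mod 40).

8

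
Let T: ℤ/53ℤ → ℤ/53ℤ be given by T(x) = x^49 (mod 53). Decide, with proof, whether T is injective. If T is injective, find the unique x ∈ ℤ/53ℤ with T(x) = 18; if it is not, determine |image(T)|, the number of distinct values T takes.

Since 53 is prime, the nonzero elements of ℤ/53ℤ form a cyclic group of order 52.
As gcd(49, 52) = 1, raising to the 49th power is a bijection on this group: if a^49 ≡ b^49 then (ab^{−1})^49 = 1, and the only element of order dividing gcd(49, 52) = 1 is 1, so a = b.
With T(0) = 0 this makes T injective on all of ℤ/53ℤ, hence bijective (finite equal-size domain and codomain). In particular T is injective.
Since T is injective, we find the preimage of 18. The inverse of x ↦ x^49 on (ℤ/53ℤ)^× is x ↦ x^17, because 49·17 = 833 = 16·52 + 1 ≡ 1 (mod 52) and x^{52} = 1 for x ≠ 0 (Fermat). So T⁻¹(18) = 18^17 mod 53.
Repeated squaring mod 53: 18^1 ≡ 18, 18^2 ≡ 18² = 324 ≡ 6, 18^4 ≡ 6² = 36, 18^8 ≡ 36² = 1296 ≡ 24, 18^16 ≡ 24² = 576 ≡ 46. Since 17 = 16 + 1, 18^17 ≡ 46·18: 46·18 = 828 ≡ 33. So 18^17 ≡ 33 (mod 53).
Hence T⁻¹(18) = 33.

33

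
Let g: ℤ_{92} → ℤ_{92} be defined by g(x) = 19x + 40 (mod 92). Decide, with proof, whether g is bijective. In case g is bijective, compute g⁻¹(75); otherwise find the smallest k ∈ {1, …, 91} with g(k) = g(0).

89

By definition, g is injective when g(u) = g(v) forces u = v.
Suppose g(u) = g(v) in ℤ_{92}. Then 19u + 40 ≡ 19v + 40 (mod 92), thus 19(u − v) ≡ 0 (mod 92).
Since gcd(19, 92) = 1, 19 is invertible modulo 92, so u − v ≡ 0 (mod 92), i.e. u = v.
We now compute 19⁻¹ mod 92 explicitly. Euclid's algorithm: 92 = 4·19 + 16, 19 = 1·16 + 3, 16 = 5·3 + 1; back-substituting gives 1 = 63·19 − 13·92, so 19⁻¹ ≡ 63 (mod 92).
For any y ∈ ℤ_{92}, x = 63(y − 40) mod 92 satisfies g(x) = 19·63(y − 40) + 40 ≡ y (since 19·63 ≡ 1 mod 92). So every y has a preimage.
Hence g is bijective.
Since g is bijective, we compute g⁻¹(75): solve 19x + 40 ≡ 75 (mod 92), i.e. 19x ≡ 35 (mod 92).
Multiplying by 19⁻¹ = 63 gives x ≡ 63·35 = 2205 = 23·92 + 89 ≡ 89 (mod 92).
Check: g(89) = 19·89 + 40 = 1731 = 18·92 + 75 ≡ 75 (mod 92).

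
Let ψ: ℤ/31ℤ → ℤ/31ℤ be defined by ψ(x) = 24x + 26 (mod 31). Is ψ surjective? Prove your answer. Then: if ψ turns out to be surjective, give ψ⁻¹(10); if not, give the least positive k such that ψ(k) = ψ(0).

20

Since gcd(24, 31) = 1, 24 is invertible modulo 31. Euclid's algorithm: 31 = 1·24 + 7, 24 = 3·7 + 3, 7 = 2·3 + 1; back-substituting gives 1 = 22·24 − 17·31, so 24⁻¹ ≡ 22 (mod 31).
Then y ↦ 22(y − 26) is a two-sided inverse to ψ, so every y ∈ ℤ/31ℤ has a preimage.
So ψ is surjective.
Since ψ is surjective, we compute ψ⁻¹(10): solve 24x + 26 ≡ 10 (mod 31), i.e. 24x ≡ 15 (mod 31).
Multiplying by 24⁻¹ = 22 gives x ≡ 22·15 = 330 = 10·31 + 20 ≡ 20 (mod 31).
Check: ψ(20) = 24·20 + 26 = 506 = 16·31 + 10 ≡ 10 (mod 31).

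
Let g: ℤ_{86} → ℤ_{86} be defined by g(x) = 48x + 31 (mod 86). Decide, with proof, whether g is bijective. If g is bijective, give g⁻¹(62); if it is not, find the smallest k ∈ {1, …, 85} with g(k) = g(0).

43

We have gcd(48, 86) = 2 > 1. Taking a = 0 and b = 43: g(0) = 31 and g(43) = 48·43 + 31 = 2095 ≡ 31 (mod 86).
So g(0) = g(43) while 0 ≠ 43, therefore g is not injective, hence not bijective.
Since g is not bijective, we find the least positive k with g(k) = g(0): this means 48k ≡ 0 (mod 86), i.e. 86 ∣ 48k. Since gcd(48, 86) = 2, dividing through by 2 this holds exactly when 43 ∣ 24k, and as gcd(24, 43) = 1, exactly when 43 ∣ k.
The smallest positive such k is 43.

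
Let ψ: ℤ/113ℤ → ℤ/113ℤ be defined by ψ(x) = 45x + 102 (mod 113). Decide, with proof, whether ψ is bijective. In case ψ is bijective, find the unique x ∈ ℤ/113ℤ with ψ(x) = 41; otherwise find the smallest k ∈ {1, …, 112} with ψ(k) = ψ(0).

Suppose ψ(x_1) = ψ(x_2) in ℤ/113ℤ. Then 45x_1 + 102 ≡ 45x_2 + 102 (mod 113), therefore 45(x_1 − x_2) ≡ 0 (mod 113).
Since gcd(45, 113) = 1, 45 is invertible modulo 113, thus x_1 − x_2 ≡ 0 (mod 113), i.e. x_1 = x_2.
We now compute 45⁻¹ mod 113 explicitly. Euclid's algorithm: 113 = 2·45 + 23, 45 = 1·23 + 22, 23 = 1·22 + 1; back-substituting gives 1 = 108·45 − 43·113, so 45⁻¹ ≡ 108 (mod 113).
For any y ∈ ℤ/113ℤ, x = 108(y − 102) mod 113 satisfies ψ(x) = 45·108(y − 102) + 102 ≡ y (since 45·108 ≡ 1 mod 113). So every y has a preimage.
Hence ψ is bijective.
Since ψ is bijective, we compute ψ⁻¹(41): solve 45x + 102 ≡ 41 (mod 113), i.e. 45x ≡ 52 (mod 113).
Multiplying by 45⁻¹ = 108 gives x ≡ 108·52 = 5616 = 49·113 + 79 ≡ 79 (mod 113).
Check: ψ(79) = 45·79 + 102 = 3657 = 32·113 + 41 ≡ 41 (mod 113).

79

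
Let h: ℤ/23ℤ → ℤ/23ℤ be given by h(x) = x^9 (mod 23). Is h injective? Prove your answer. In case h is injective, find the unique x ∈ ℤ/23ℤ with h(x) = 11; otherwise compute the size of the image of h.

Since 23 is prime, the nonzero elements of ℤ/23ℤ form a cyclic group of order 22.
As gcd(9, 22) = 1, raising to the 9th power is a bijection on this group: if a^9 ≡ b^9 then (ab^{−1})^9 = 1, and the only element of order dividing gcd(9, 22) = 1 is 1, so a = b.
With h(0) = 0 this makes h injective on all of ℤ/23ℤ, hence bijective (finite equal-size domain and codomain). In particular h is injective.
Since h is injective, we find the preimage of 11. The inverse of x ↦ x^9 on (ℤ/23ℤ)^× is x ↦ x^5, because 9·5 = 45 = 2·22 + 1 ≡ 1 (mod 22) and x^{22} = 1 for x ≠ 0 (Fermat). So h⁻¹(11) = 11^5 mod 23.
Repeated squaring mod 23: 11^1 ≡ 11, 11^2 ≡ 11² = 121 ≡ 6, 11^4 ≡ 6² = 36 ≡ 13. Since 5 = 4 + 1, 11^5 ≡ 13·11: 13·11 = 143 ≡ 5. So 11^5 ≡ 5 (mod 23).
Hence h⁻¹(11) = 5.

5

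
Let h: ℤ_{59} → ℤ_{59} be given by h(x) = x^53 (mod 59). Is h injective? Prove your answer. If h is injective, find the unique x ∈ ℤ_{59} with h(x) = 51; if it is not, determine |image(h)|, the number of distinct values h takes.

17

Since 59 is prime, the nonzero elements of ℤ_{59} form a cyclic group of order 58.
As gcd(53, 58) = 1, raising to the 53rd power is a bijection on this group: if x_1^53 ≡ x_2^53 then (x_1x_2^{−1})^53 = 1, and the only element of order dividing gcd(53, 58) = 1 is 1, so x_1 = x_2.
With h(0) = 0 this makes h injective on all of ℤ_{59}, hence bijective (finite equal-size domain and codomain). In particular h is injective.
Since h is injective, we find the preimage of 51. The inverse of x ↦ x^53 on (ℤ_{59})^× is x ↦ x^23, because 53·23 = 1219 = 21·58 + 1 ≡ 1 (mod 58) and x^{58} = 1 for x ≠ 0 (Fermat). So h⁻¹(51) = 51^23 mod 59.
Repeated squaring mod 59: 51^1 ≡ 51, 51^2 ≡ 51² = 2601 ≡ 5, 51^4 ≡ 5² = 25, 51^8 ≡ 25² = 625 ≡ 35, 51^16 ≡ 35² = 1225 ≡ 45. Since 23 = 16 + 4 + 2 + 1, 51^23 ≡ 45·25·5·51: 45·25 = 1125 ≡ 4, then 4·5 = 20, then 20·51 = 1020 ≡ 17. So 51^23 ≡ 17 (mod 59).
Hence h⁻¹(51) = 17.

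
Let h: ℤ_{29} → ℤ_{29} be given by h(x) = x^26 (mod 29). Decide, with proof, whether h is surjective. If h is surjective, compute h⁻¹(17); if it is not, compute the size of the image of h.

15

h(14): Repeated squaring mod 29: 14^1 ≡ 14, 14^2 ≡ 14² = 196 ≡ 22, 14^4 ≡ 22² = 484 ≡ 20, 14^8 ≡ 20² = 400 ≡ 23, 14^16 ≡ 23² = 529 ≡ 7. Since 26 = 16 + 8 + 2, 14^26 ≡ 7·23·22: 7·23 = 161 ≡ 16, then 16·22 = 352 ≡ 4. So 14^26 ≡ 4 (mod 29).
h(15): Repeated squaring mod 29: 15^1 ≡ 15, 15^2 ≡ 15² = 225 ≡ 22, 15^4 ≡ 22² = 484 ≡ 20, 15^8 ≡ 20² = 400 ≡ 23, 15^16 ≡ 23² = 529 ≡ 7. Since 26 = 16 + 8 + 2, 15^26 ≡ 7·23·22: 7·23 = 161 ≡ 16, then 16·22 = 352 ≡ 4. So 15^26 ≡ 4 (mod 29).
So h(14) = h(15) = 4 while 14 ≠ 15, hence h is not injective.
A non-injective map from the 29-element set ℤ_{29} to itself takes at most 28 distinct values, so it cannot be surjective. So h is not surjective.
Since h is not surjective, we determine |image(h)|. Computing x^26 mod 29 for each x (by repeated squaring, reducing mod 29 at every step), the values h(0), h(1), …, h(28) are: 0, 1, 22, 13, 20, 7, 25, 16, 5, 24, 9, 6, 28, 23, 4, 4, 23, 28, 6, 9, 24, 5, 16, 25, 7, 20, 13, 22, 1.
The distinct values are {0, 1, 4, 5, 6, 7, 9, 13, 16, 20, 22, 23, 24, 25, 28}; there are 15 of them.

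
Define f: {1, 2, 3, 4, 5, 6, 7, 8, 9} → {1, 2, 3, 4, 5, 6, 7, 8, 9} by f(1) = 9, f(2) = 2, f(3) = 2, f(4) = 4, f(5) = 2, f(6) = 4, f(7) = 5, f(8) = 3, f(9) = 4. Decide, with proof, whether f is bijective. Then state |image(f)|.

5

f(2) = 2 = f(3) with 2 ≠ 3, so f is not injective, hence not bijective.
The image of f is {2, 3, 4, 5, 9}, which has 5 elements.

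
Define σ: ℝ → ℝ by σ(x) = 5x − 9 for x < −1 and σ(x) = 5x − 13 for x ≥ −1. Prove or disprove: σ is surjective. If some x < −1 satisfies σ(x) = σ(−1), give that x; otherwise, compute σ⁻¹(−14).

Both pieces are strictly increasing (slopes 5 and 5), so each is injective on its own interval.
The left piece maps (−∞, −1) onto (−∞, −14); the right piece maps [−1, ∞) onto [−18, ∞).
The union (−∞, −14) ∪ [−18, ∞) covers ℝ, so σ is surjective.
For the follow-up: the images overlap, so an x < −1 with σ(x) = σ(−1) exists. σ(−1) = −18; solving 5x − 9 = −18 for x < −1 gives x = (−18 + 9)/5 = −9/5.

-9/5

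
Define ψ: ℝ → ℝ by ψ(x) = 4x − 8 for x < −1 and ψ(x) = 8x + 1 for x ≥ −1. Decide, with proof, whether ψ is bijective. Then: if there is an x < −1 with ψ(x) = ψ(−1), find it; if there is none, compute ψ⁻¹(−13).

Both pieces are strictly increasing (slopes 4 and 8), so each is injective on its own interval.
The left piece maps (−∞, −1) onto (−∞, −12); the right piece maps [−1, ∞) onto [−7, ∞).
The images leave a gap (−12 has no preimage), so ψ is not surjective, hence not bijective.
Because the two images are disjoint, no x < −1 has ψ(x) = ψ(−1), so we compute ψ⁻¹(−13): −13 lies in (−∞, −12), so solve 4x − 8 = −13: x = (−13 + 8)/4 = −5/4.

-5/4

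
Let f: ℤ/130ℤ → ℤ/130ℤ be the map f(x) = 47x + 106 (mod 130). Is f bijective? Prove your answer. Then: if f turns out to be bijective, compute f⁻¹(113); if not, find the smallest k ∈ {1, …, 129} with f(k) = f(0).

61

Recall: f is injective if f(s) = f(t) implies s = t.
Suppose f(s) = f(t) in ℤ/130ℤ. Then 47s + 106 ≡ 47t + 106 (mod 130), hence 47(s − t) ≡ 0 (mod 130).
Since gcd(47, 130) = 1, 47 is invertible modulo 130, thus s − t ≡ 0 (mod 130), i.e. s = t.
We now compute 47⁻¹ mod 130 explicitly. Euclid's algorithm: 130 = 2·47 + 36, 47 = 1·36 + 11, 36 = 3·11 + 3, 11 = 3·3 + 2, 3 = 1·2 + 1; back-substituting gives 1 = 83·47 − 30·130, so 47⁻¹ ≡ 83 (mod 130).
For any y ∈ ℤ/130ℤ, x = 83(y − 106) mod 130 satisfies f(x) = 47·83(y − 106) + 106 ≡ y (since 47·83 ≡ 1 mod 130). So every y has a preimage.
Hence f is bijective.
Since f is bijective, we compute f⁻¹(113): solve 47x + 106 ≡ 113 (mod 130), i.e. 47x ≡ 7 (mod 130).
Multiplying by 47⁻¹ = 83 gives x ≡ 83·7 = 581 = 4·130 + 61 ≡ 61 (mod 130).
Check: f(61) = 47·61 + 106 = 2973 = 22·130 + 113 ≡ 113 (mod 130).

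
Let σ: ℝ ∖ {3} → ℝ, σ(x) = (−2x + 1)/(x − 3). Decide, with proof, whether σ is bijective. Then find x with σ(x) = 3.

2

If σ(x) = −2, cross-multiplying gives 1(−2x + 1) = −2(x − 3), which simplifies to 1 = 6 — false.  So −2 has no preimage and σ is not surjective.
Hence σ is not bijective.
Solving σ(x) = 3: cross-multiplying gives −2x + 1 = 3(x − 3), which rearranges to −5x = −10, so x = 2.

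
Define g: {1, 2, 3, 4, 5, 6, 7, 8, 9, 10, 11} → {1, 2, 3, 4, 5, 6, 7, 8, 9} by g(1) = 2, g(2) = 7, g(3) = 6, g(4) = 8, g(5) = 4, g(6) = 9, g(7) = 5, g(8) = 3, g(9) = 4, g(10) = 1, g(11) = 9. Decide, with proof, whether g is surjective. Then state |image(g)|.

9

Every element of the codomain has a preimage: 1 = g(10), 2 = g(1), 3 = g(8), 4 = g(5), 5 = g(7), 6 = g(3), 7 = g(2), 8 = g(4), 9 = g(6).
Therefore g is surjective.
The image of g is {1, 2, 3, 4, 5, 6, 7, 8, 9}, which has 9 elements.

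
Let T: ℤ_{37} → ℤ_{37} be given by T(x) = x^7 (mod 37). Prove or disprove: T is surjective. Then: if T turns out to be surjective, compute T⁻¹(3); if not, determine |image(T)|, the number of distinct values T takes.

30

Since 37 is prime, the nonzero elements of ℤ_{37} form a cyclic group of order 36.
As gcd(7, 36) = 1, raising to the 7th power is a bijection on this group: if x_1^7 ≡ x_2^7 then (x_1x_2^{−1})^7 = 1, and the only element of order dividing gcd(7, 36) = 1 is 1, so x_1 = x_2.
With T(0) = 0 this makes T injective on all of ℤ_{37}, hence bijective (finite equal-size domain and codomain). In particular T is surjective.
Since T is surjective, we find the preimage of 3. The inverse of x ↦ x^7 on (ℤ_{37})^× is x ↦ x^31, because 7·31 = 217 = 6·36 + 1 ≡ 1 (mod 36) and x^{36} = 1 for x ≠ 0 (Fermat). So T⁻¹(3) = 3^31 mod 37.
Repeated squaring mod 37: 3^1 ≡ 3, 3^2 ≡ 3² = 9, 3^4 ≡ 9² = 81 ≡ 7, 3^8 ≡ 7² = 49 ≡ 12, 3^16 ≡ 12² = 144 ≡ 33. Since 31 = 16 + 8 + 4 + 2 + 1, 3^31 ≡ 33·12·7·9·3: 33·12 = 396 ≡ 26, then 26·7 = 182 ≡ 34, then 34·9 = 306 ≡ 10, then 10·3 = 30. So 3^31 ≡ 30 (mod 37).
Hence T⁻¹(3) = 30.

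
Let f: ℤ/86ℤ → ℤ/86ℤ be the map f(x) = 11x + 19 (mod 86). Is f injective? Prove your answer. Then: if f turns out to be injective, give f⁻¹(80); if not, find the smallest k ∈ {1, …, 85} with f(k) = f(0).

Suppose f(u) = f(v) in ℤ/86ℤ. Then 11u + 19 ≡ 11v + 19 (mod 86), hence 11(u − v) ≡ 0 (mod 86).
Since gcd(11, 86) = 1, 11 is invertible modulo 86, so u − v ≡ 0 (mod 86), i.e. u = v.
Hence f is injective.
We now compute 11⁻¹ mod 86 explicitly. Euclid's algorithm: 86 = 7·11 + 9, 11 = 1·9 + 2, 9 = 4·2 + 1; back-substituting gives 1 = 47·11 − 6·86, so 11⁻¹ ≡ 47 (mod 86).
Since f is injective, we find f⁻¹(80): we need 11x ≡ 80 − 19 ≡ 61 (mod 86). Using 11⁻¹ = 47: x ≡ 47·61 = 2867 = 33·86 + 29, so x = 29.
Check: f(29) = 11·29 + 19 = 338 = 3·86 + 80 ≡ 80 (mod 86).

29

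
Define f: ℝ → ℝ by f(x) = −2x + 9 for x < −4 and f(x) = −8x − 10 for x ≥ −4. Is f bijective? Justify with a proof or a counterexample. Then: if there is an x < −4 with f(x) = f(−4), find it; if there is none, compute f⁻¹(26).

Both pieces are strictly decreasing (slopes −2 and −8), so each is injective on its own interval.
The left piece maps (−∞, −4) onto (17, ∞); the right piece maps [−4, ∞) onto (−∞, 22].
These images overlap. In particular f(−4) = 22 (right piece), and solving −2x + 9 = 22 on the left piece gives x = −13/2 < −4.
So f(−13/2) = f(−4) with −13/2 ≠ −4, and f is not injective, hence not bijective. This x = −13/2 is the requested value below −4.

-13/2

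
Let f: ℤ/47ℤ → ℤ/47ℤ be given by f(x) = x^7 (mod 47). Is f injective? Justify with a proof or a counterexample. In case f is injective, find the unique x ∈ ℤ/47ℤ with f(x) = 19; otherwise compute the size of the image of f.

43

Since 47 is prime, the nonzero elements of ℤ/47ℤ form a cyclic group of order 46.
As gcd(7, 46) = 1, raising to the 7th power is a bijection on this group: if x_1^7 ≡ x_2^7 then (x_1x_2^{−1})^7 = 1, and the only element of order dividing gcd(7, 46) = 1 is 1, so x_1 = x_2.
With f(0) = 0 this makes f injective on all of ℤ/47ℤ, hence bijective (finite equal-size domain and codomain). In particular f is injective.
Since f is injective, we find the preimage of 19. The inverse of x ↦ x^7 on (ℤ/47ℤ)^× is x ↦ x^33, because 7·33 = 231 = 5·46 + 1 ≡ 1 (mod 46) and x^{46} = 1 for x ≠ 0 (Fermat). So f⁻¹(19) = 19^33 mod 47.
Repeated squaring mod 47: 19^1 ≡ 19, 19^2 ≡ 19² = 361 ≡ 32, 19^4 ≡ 32² = 1024 ≡ 37, 19^8 ≡ 37² = 1369 ≡ 6, 19^16 ≡ 6² = 36, 19^32 ≡ 36² = 1296 ≡ 27. Since 33 = 32 + 1, 19^33 ≡ 27·19: 27·19 = 513 ≡ 43. So 19^33 ≡ 43 (mod 47).
Hence f⁻¹(19) = 43.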